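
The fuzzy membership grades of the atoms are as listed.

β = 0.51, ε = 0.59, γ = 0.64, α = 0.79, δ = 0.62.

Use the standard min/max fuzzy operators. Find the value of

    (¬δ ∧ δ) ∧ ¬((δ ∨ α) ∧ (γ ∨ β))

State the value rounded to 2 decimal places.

¬δ = 1 − 0.62 = 0.38
¬δ ∧ δ = min(a, b) on (0.38, 0.62) = 0.38
δ ∨ α = max(a, b) on (0.62, 0.79) = 0.79
γ ∨ β = max(a, b) on (0.64, 0.51) = 0.64
(δ ∨ α) ∧ (γ ∨ β) = min(a, b) on (0.79, 0.64) = 0.64
¬((δ ∨ α) ∧ (γ ∨ β)) = 1 − 0.64 = 0.36
(¬δ ∧ δ) ∧ ¬((δ ∨ α) ∧ (γ ∨ β)) = min(a, b) on (0.38, 0.36) = 0.36

0.36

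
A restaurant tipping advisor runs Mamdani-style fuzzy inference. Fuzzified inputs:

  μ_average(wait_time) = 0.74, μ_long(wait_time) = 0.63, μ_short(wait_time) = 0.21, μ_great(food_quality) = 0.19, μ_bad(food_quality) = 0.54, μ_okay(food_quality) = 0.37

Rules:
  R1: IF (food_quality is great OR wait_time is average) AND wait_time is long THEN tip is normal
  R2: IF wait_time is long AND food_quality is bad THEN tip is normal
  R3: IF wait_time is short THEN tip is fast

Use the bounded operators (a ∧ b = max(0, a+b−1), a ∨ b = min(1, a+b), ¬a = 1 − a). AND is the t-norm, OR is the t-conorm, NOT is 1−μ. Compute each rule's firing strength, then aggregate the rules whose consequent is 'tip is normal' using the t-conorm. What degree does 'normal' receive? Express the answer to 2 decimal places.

0.73

R1: (great=0.19 OR average=0.74) = 0.93; AND[max(0, a+b−1)] with long=0.63 → w = 0.56
R2: long=0.63, bad=0.54; AND[max(0, a+b−1)] → w = 0.17
R3: short=0.21 → w = 0.21
Rules with consequent 'normal': {R1, R2} → strengths 0.56, 0.17
Aggregate via t-conorm [min(1, a+b)]: 0.73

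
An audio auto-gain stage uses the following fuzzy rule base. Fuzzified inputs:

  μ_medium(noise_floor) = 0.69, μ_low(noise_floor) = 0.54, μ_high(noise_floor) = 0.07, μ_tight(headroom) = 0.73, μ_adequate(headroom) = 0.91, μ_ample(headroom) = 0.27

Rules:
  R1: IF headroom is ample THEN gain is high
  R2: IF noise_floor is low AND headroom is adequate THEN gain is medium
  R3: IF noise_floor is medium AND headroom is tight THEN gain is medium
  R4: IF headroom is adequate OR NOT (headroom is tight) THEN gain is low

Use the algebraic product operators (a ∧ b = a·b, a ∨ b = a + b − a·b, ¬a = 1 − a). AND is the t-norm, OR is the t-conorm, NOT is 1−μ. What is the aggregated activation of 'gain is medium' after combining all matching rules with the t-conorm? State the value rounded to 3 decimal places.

0.748

R1: ample=0.27 → w = 0.2700
R2: low=0.54, adequate=0.91; AND[a·b] → w = 0.4914
R3: medium=0.69, tight=0.73; AND[a·b] → w = 0.5037
R4: adequate=0.91, ¬tight=1−0.73=0.27; OR[a + b − a·b] → w = 0.9343
Rules with consequent 'medium': {R2, R3} → strengths 0.4914, 0.5037
Aggregate via t-conorm [a + b − a·b]: 0.7476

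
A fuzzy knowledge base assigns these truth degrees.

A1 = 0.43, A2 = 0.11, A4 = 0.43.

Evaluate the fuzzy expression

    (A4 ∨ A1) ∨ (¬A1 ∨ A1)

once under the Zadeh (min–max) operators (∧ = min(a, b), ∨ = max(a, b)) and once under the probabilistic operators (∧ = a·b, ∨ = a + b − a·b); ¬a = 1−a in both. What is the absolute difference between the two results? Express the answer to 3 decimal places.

Under Zadeh (min–max):
  A4 ∨ A1 = max(a, b) on (0.43, 0.43) = 0.43
  ¬A1 = 1 − 0.43 = 0.57
  ¬A1 ∨ A1 = max(a, b) on (0.57, 0.43) = 0.57
  (A4 ∨ A1) ∨ (¬A1 ∨ A1) = max(a, b) on (0.43, 0.57) = 0.57
  → value = 0.5700
Under probabilistic:
  A4 ∨ A1 = a + b − a·b on (0.4300, 0.4300) = 0.6751
  ¬A1 = 1 − 0.4300 = 0.5700
  ¬A1 ∨ A1 = a + b − a·b on (0.5700, 0.4300) = 0.7549
  (A4 ∨ A1) ∨ (¬A1 ∨ A1) = a + b − a·b on (0.6751, 0.7549) = 0.9204
  → value = 0.9204
|0.5700 − 0.9204| = 0.350

0.350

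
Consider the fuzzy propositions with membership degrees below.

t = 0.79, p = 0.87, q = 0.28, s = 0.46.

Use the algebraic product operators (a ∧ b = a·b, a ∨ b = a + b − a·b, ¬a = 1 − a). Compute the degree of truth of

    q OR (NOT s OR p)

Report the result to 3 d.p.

0.957

NOT s = 1 − 0.4600 = 0.5400
NOT s OR p = a + b − a·b on (0.5400, 0.8700) = 0.9402
q OR (NOT s OR p) = a + b − a·b on (0.2800, 0.9402) = 0.9569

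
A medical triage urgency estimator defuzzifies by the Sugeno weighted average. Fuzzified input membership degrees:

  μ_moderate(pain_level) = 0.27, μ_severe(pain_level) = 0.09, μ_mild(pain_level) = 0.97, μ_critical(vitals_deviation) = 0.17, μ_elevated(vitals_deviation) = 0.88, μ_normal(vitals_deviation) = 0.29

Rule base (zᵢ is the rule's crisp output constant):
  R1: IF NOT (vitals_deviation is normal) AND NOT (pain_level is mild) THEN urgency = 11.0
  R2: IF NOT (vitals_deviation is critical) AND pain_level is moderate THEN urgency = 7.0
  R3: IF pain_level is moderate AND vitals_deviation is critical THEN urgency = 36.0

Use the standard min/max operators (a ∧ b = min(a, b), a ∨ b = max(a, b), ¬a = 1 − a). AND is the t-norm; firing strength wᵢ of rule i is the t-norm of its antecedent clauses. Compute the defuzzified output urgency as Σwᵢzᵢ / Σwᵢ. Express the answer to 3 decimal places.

17.745

R1 (z=11.0): ¬normal=1−0.29=0.71, ¬mild=1−0.97=0.03; AND[min(a, b)] → w = 0.03
R2 (z=7.0): ¬critical=1−0.17=0.83, moderate=0.27; AND[min(a, b)] → w = 0.27
R3 (z=36.0): moderate=0.27, critical=0.17; AND[min(a, b)] → w = 0.17
Weighted average = (0.03·11.0 + 0.27·7.0 + 0.17·36.0) / (0.03 + 0.27 + 0.17)
  = 8.3400 / 0.4700 = 17.745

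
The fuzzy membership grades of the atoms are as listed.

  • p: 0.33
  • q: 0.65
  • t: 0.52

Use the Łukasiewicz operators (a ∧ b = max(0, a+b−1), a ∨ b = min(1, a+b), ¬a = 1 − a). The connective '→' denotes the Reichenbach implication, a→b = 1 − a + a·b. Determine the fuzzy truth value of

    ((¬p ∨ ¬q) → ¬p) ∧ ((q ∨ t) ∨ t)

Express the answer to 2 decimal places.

¬p = 1 − 0.33 = 0.67
¬q = 1 − 0.65 = 0.35
¬p ∨ ¬q = min(1, a+b) on (0.67, 0.35) = 1.00
¬p = 1 − 0.33 = 0.67
(¬p ∨ ¬q) → ¬p  [Reichenbach: 1 − a + a·b] with a=1.00, b=0.67 → 0.67
q ∨ t = min(1, a+b) on (0.65, 0.52) = 1.00
(q ∨ t) ∨ t = min(1, a+b) on (1.00, 0.52) = 1.00
((¬p ∨ ¬q) → ¬p) ∧ ((q ∨ t) ∨ t) = max(0, a+b−1) on (0.67, 1.00) = 0.67

0.67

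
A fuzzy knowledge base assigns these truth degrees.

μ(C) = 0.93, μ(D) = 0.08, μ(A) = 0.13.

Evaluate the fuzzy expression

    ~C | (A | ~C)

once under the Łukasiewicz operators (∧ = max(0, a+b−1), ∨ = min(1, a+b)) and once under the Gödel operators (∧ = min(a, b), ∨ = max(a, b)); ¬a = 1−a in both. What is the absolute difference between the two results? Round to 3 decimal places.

0.140

Under Łukasiewicz:
  ~C = 1 − 0.93 = 0.07
  ~C = 1 − 0.93 = 0.07
  A | ~C = min(1, a+b) on (0.13, 0.07) = 0.20
  ~C | (A | ~C) = min(1, a+b) on (0.07, 0.20) = 0.27
  → value = 0.2700
Under Gödel:
  ~C = 1 − 0.93 = 0.07
  ~C = 1 − 0.93 = 0.07
  A | ~C = max(a, b) on (0.13, 0.07) = 0.13
  ~C | (A | ~C) = max(a, b) on (0.07, 0.13) = 0.13
  → value = 0.1300
|0.2700 − 0.1300| = 0.140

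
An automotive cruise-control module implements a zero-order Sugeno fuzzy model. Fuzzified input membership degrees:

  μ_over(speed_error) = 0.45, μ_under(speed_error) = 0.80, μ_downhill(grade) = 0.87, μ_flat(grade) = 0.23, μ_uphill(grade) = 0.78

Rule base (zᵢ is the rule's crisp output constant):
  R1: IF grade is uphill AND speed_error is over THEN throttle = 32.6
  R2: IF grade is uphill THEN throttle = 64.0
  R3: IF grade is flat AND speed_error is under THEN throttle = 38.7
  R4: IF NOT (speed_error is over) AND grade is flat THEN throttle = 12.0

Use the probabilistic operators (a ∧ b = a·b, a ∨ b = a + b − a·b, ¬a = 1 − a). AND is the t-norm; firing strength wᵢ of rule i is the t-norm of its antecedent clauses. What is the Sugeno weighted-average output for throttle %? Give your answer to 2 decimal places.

R1 (z=32.6): uphill=0.78, over=0.45; AND[a·b] → w = 0.3510
R2 (z=64.0): uphill=0.78 → w = 0.7800
R3 (z=38.7): flat=0.23, under=0.80; AND[a·b] → w = 0.1840
R4 (z=12.0): ¬over=1−0.45=0.55, flat=0.23; AND[a·b] → w = 0.1265
Weighted average = (0.3510·32.6 + 0.7800·64.0 + 0.1840·38.7 + 0.1265·12.0) / (0.3510 + 0.7800 + 0.1840 + 0.1265)
  = 70.0014 / 1.4415 = 48.56

48.56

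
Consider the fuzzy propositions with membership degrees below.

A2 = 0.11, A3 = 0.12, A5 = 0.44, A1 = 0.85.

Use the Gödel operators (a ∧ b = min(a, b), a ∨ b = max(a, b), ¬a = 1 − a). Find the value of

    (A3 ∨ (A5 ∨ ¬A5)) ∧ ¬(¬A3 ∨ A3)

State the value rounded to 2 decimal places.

¬A5 = 1 − 0.44 = 0.56
A5 ∨ ¬A5 = max(a, b) on (0.44, 0.56) = 0.56
A3 ∨ (A5 ∨ ¬A5) = max(a, b) on (0.12, 0.56) = 0.56
¬A3 = 1 − 0.12 = 0.88
¬A3 ∨ A3 = max(a, b) on (0.88, 0.12) = 0.88
¬(¬A3 ∨ A3) = 1 − 0.88 = 0.12
(A3 ∨ (A5 ∨ ¬A5)) ∧ ¬(¬A3 ∨ A3) = min(a, b) on (0.56, 0.12) = 0.12

0.12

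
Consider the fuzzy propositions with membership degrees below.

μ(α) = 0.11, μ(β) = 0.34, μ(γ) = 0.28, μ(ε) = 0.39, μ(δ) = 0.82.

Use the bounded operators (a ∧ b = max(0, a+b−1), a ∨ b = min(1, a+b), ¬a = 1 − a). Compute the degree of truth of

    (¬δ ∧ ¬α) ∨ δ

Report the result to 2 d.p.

0.89

¬δ = 1 − 0.82 = 0.18
¬α = 1 − 0.11 = 0.89
¬δ ∧ ¬α = max(0, a+b−1) on (0.18, 0.89) = 0.07
(¬δ ∧ ¬α) ∨ δ = min(1, a+b) on (0.07, 0.82) = 0.89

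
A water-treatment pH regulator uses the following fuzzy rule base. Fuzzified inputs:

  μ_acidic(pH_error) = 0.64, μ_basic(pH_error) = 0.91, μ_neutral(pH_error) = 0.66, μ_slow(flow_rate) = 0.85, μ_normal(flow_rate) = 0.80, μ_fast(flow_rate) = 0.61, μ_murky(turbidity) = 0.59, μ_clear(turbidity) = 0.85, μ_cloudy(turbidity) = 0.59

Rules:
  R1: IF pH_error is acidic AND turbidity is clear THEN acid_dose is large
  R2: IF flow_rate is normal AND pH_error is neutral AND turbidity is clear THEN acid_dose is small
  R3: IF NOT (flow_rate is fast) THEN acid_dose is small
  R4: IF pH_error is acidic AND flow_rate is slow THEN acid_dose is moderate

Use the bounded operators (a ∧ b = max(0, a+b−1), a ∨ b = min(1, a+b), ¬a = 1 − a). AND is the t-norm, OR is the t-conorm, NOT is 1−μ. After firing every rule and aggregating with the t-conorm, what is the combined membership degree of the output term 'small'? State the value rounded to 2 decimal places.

0.70

R1: acidic=0.64, clear=0.85; AND[max(0, a+b−1)] → w = 0.49
R2: normal=0.80, neutral=0.66, clear=0.85; AND[max(0, a+b−1)] → w = 0.31
R3: ¬fast=1−0.61=0.39 → w = 0.39
R4: acidic=0.64, slow=0.85; AND[max(0, a+b−1)] → w = 0.49
Rules with consequent 'small': {R2, R3} → strengths 0.31, 0.39
Aggregate via t-conorm [min(1, a+b)]: 0.70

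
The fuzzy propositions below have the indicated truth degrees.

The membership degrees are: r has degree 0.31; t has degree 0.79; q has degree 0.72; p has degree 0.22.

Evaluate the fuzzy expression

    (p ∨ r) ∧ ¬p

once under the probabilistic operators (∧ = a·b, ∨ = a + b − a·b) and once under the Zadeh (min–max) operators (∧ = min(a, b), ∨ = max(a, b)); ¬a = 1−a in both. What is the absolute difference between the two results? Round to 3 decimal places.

0.050

Under probabilistic:
  p ∨ r = a + b − a·b on (0.2200, 0.3100) = 0.4618
  ¬p = 1 − 0.2200 = 0.7800
  (p ∨ r) ∧ ¬p = a·b on (0.4618, 0.7800) = 0.3602
  → value = 0.3602
Under Zadeh (min–max):
  p ∨ r = max(a, b) on (0.22, 0.31) = 0.31
  ¬p = 1 − 0.22 = 0.78
  (p ∨ r) ∧ ¬p = min(a, b) on (0.31, 0.78) = 0.31
  → value = 0.3100
|0.3602 − 0.3100| = 0.050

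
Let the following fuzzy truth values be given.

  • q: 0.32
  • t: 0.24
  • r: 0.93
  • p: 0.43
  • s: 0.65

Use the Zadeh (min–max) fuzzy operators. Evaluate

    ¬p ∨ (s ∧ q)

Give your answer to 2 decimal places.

0.57

¬p = 1 − 0.43 = 0.57
s ∧ q = min(a, b) on (0.65, 0.32) = 0.32
¬p ∨ (s ∧ q) = max(a, b) on (0.57, 0.32) = 0.57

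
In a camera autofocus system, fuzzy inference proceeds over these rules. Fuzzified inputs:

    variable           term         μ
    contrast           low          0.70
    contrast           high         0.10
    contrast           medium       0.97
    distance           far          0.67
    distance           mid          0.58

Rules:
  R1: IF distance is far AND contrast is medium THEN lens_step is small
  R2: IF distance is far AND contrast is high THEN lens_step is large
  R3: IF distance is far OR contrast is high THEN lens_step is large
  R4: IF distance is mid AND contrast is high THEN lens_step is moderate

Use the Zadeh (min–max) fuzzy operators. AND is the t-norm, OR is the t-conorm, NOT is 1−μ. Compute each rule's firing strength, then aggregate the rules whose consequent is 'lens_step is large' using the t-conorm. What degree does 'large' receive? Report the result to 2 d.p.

R1: far=0.67, medium=0.97; AND[min(a, b)] → w = 0.67
R2: far=0.67, high=0.10; AND[min(a, b)] → w = 0.10
R3: far=0.67, high=0.10; OR[max(a, b)] → w = 0.67
R4: mid=0.58, high=0.10; AND[min(a, b)] → w = 0.10
Rules with consequent 'large': {R2, R3} → strengths 0.10, 0.67
Aggregate via t-conorm [max(a, b)]: 0.67

0.67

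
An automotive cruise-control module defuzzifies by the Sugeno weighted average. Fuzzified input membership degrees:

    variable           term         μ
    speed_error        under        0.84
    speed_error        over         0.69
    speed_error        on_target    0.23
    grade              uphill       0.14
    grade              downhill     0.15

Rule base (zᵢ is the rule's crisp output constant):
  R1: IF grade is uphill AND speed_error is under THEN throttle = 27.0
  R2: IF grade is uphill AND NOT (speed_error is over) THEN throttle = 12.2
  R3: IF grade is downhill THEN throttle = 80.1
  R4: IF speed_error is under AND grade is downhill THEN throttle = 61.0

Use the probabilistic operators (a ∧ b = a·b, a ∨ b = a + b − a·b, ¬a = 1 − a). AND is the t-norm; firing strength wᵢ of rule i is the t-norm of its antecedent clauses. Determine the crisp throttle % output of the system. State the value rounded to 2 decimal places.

R1 (z=27.0): uphill=0.14, under=0.84; AND[a·b] → w = 0.1176
R2 (z=12.2): uphill=0.14, ¬over=1−0.69=0.31; AND[a·b] → w = 0.0434
R3 (z=80.1): downhill=0.15 → w = 0.1500
R4 (z=61.0): under=0.84, downhill=0.15; AND[a·b] → w = 0.1260
Weighted average = (0.1176·27.0 + 0.0434·12.2 + 0.1500·80.1 + 0.1260·61.0) / (0.1176 + 0.0434 + 0.1500 + 0.1260)
  = 23.4057 / 0.4370 = 53.56

53.56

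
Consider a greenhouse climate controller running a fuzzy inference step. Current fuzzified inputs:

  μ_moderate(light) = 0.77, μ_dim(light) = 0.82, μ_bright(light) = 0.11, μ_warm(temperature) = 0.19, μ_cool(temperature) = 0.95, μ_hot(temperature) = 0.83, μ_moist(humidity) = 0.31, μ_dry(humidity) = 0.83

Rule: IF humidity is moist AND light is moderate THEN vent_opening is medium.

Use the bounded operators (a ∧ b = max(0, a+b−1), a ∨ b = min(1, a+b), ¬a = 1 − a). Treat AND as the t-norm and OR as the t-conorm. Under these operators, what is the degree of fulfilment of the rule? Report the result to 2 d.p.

0.08

firing strength: moist=0.31, moderate=0.77; AND[max(0, a+b−1)] → w = 0.08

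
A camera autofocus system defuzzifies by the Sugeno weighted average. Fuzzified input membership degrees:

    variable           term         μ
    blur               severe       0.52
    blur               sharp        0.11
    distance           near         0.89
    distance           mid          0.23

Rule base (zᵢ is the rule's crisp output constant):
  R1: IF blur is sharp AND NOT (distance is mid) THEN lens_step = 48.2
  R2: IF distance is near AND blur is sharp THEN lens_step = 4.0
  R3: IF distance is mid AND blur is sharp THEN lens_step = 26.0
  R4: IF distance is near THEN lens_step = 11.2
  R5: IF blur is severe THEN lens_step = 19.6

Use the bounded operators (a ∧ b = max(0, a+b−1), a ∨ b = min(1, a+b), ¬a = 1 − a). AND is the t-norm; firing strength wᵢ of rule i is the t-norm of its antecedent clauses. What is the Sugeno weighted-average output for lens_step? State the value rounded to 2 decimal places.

R1 (z=48.2): sharp=0.11, ¬mid=1−0.23=0.77; AND[max(0, a+b−1)] → w = 0.00
R2 (z=4.0): near=0.89, sharp=0.11; AND[max(0, a+b−1)] → w = 0.00
R3 (z=26.0): mid=0.23, sharp=0.11; AND[max(0, a+b−1)] → w = 0.00
R4 (z=11.2): near=0.89 → w = 0.89
R5 (z=19.6): severe=0.52 → w = 0.52
Weighted average = (0.00·48.2 + 0.00·4.0 + 0.00·26.0 + 0.89·11.2 + 0.52·19.6) / (0.00 + 0.00 + 0.00 + 0.89 + 0.52)
  = 20.1600 / 1.4100 = 14.30

14.30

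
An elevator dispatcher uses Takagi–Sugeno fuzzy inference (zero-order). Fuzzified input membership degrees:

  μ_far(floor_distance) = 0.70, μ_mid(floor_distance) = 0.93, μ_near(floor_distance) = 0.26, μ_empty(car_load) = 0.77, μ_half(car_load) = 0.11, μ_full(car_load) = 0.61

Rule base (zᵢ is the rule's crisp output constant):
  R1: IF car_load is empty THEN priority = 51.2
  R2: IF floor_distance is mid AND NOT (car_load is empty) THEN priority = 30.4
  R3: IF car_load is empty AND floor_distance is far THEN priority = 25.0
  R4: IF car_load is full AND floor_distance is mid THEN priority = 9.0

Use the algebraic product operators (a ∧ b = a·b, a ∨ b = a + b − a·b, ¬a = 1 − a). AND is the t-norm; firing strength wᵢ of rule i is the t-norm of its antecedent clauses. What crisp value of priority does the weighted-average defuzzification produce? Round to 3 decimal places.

30.862

R1 (z=51.2): empty=0.77 → w = 0.7700
R2 (z=30.4): mid=0.93, ¬empty=1−0.77=0.23; AND[a·b] → w = 0.2139
R3 (z=25.0): empty=0.77, far=0.70; AND[a·b] → w = 0.5390
R4 (z=9.0): full=0.61, mid=0.93; AND[a·b] → w = 0.5673
Weighted average = (0.7700·51.2 + 0.2139·30.4 + 0.5390·25.0 + 0.5673·9.0) / (0.7700 + 0.2139 + 0.5390 + 0.5673)
  = 64.5073 / 2.0902 = 30.862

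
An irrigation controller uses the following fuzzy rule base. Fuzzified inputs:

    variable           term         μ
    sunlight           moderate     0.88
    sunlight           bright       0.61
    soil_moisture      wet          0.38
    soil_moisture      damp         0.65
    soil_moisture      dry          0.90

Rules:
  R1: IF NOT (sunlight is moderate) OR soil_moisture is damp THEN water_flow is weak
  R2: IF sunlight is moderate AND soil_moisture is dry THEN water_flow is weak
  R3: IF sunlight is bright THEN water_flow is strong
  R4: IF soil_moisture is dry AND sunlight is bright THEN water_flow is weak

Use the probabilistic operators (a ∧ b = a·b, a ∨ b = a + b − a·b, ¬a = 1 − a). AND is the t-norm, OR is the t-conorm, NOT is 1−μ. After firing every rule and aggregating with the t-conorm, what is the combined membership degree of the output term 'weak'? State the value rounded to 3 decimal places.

R1: ¬moderate=1−0.88=0.12, damp=0.65; OR[a + b − a·b] → w = 0.6920
R2: moderate=0.88, dry=0.90; AND[a·b] → w = 0.7920
R3: bright=0.61 → w = 0.6100
R4: dry=0.90, bright=0.61; AND[a·b] → w = 0.5490
Rules with consequent 'weak': {R1, R2, R4} → strengths 0.6920, 0.7920, 0.5490
Aggregate via t-conorm [a + b − a·b]: 0.9711

0.971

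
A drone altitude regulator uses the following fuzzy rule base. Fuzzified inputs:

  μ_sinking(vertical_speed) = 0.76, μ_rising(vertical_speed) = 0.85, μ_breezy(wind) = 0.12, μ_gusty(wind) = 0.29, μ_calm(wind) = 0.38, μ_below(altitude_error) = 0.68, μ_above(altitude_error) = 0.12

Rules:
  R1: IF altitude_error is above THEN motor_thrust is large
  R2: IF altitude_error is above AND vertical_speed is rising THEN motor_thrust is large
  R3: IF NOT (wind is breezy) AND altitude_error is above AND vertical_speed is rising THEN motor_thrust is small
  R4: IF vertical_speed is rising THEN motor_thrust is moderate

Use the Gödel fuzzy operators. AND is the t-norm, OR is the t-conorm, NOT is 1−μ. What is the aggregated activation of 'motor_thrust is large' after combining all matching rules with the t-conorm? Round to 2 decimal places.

R1: above=0.12 → w = 0.12
R2: above=0.12, rising=0.85; AND[min(a, b)] → w = 0.12
R3: ¬breezy=1−0.12=0.88, above=0.12, rising=0.85; AND[min(a, b)] → w = 0.12
R4: rising=0.85 → w = 0.85
Rules with consequent 'large': {R1, R2} → strengths 0.12, 0.12
Aggregate via t-conorm [max(a, b)]: 0.12

0.12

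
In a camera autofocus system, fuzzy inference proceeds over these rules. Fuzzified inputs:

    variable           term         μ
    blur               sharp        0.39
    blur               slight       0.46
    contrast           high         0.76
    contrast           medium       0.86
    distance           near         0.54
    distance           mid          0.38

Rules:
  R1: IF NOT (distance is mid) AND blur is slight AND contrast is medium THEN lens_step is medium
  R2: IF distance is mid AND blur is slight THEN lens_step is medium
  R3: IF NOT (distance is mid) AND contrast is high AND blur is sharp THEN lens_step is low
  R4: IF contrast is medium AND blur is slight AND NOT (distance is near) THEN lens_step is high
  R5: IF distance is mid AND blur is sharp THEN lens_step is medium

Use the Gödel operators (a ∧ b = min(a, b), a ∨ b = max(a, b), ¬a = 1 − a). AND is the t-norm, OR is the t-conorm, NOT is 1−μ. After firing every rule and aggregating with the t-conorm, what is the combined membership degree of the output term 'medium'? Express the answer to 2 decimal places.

0.46

R1: ¬mid=1−0.38=0.62, slight=0.46, medium=0.86; AND[min(a, b)] → w = 0.46
R2: mid=0.38, slight=0.46; AND[min(a, b)] → w = 0.38
R3: ¬mid=1−0.38=0.62, high=0.76, sharp=0.39; AND[min(a, b)] → w = 0.39
R4: medium=0.86, slight=0.46, ¬near=1−0.54=0.46; AND[min(a, b)] → w = 0.46
R5: mid=0.38, sharp=0.39; AND[min(a, b)] → w = 0.38
Rules with consequent 'medium': {R1, R2, R5} → strengths 0.46, 0.38, 0.38
Aggregate via t-conorm [max(a, b)]: 0.46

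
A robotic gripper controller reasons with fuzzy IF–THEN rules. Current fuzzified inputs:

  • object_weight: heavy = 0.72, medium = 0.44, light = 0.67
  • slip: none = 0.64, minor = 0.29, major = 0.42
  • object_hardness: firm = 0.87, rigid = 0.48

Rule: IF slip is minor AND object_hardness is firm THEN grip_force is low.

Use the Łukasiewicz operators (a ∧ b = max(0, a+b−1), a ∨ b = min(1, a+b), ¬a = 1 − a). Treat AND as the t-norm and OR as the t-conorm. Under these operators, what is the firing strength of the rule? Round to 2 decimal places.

firing strength: minor=0.29, firm=0.87; AND[max(0, a+b−1)] → w = 0.16

0.16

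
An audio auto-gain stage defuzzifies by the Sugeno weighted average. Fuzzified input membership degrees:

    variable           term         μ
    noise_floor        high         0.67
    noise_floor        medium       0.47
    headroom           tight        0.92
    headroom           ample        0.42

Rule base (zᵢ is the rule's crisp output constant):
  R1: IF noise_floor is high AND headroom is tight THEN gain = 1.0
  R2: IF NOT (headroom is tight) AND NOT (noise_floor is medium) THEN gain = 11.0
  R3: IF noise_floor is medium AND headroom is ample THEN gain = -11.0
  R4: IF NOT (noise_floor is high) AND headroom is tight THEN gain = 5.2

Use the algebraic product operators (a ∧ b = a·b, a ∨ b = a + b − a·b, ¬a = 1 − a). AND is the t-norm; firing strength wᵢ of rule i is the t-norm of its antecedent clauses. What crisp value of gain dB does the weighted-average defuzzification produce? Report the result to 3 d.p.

R1 (z=1.0): high=0.67, tight=0.92; AND[a·b] → w = 0.6164
R2 (z=11.0): ¬tight=1−0.92=0.08, ¬medium=1−0.47=0.53; AND[a·b] → w = 0.0424
R3 (z=-11.0): medium=0.47, ample=0.42; AND[a·b] → w = 0.1974
R4 (z=5.2): ¬high=1−0.67=0.33, tight=0.92; AND[a·b] → w = 0.3036
Weighted average = (0.6164·1.0 + 0.0424·11.0 + 0.1974·-11.0 + 0.3036·5.2) / (0.6164 + 0.0424 + 0.1974 + 0.3036)
  = 0.4901 / 1.1598 = 0.423

0.423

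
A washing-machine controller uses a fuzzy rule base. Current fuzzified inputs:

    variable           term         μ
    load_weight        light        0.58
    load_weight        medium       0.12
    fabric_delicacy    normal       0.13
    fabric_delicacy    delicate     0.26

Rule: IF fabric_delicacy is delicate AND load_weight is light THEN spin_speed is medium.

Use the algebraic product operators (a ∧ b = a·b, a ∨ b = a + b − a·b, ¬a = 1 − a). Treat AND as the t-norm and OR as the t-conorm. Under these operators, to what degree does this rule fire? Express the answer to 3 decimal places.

0.151

firing strength: delicate=0.26, light=0.58; AND[a·b] → w = 0.1508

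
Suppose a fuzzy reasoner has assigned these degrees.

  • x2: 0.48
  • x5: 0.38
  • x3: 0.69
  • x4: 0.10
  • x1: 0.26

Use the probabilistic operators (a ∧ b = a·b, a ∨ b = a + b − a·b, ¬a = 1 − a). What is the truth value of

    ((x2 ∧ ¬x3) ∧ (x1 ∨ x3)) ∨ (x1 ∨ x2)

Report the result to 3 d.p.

0.659

¬x3 = 1 − 0.6900 = 0.3100
x2 ∧ ¬x3 = a·b on (0.4800, 0.3100) = 0.1488
x1 ∨ x3 = a + b − a·b on (0.2600, 0.6900) = 0.7706
(x2 ∧ ¬x3) ∧ (x1 ∨ x3) = a·b on (0.1488, 0.7706) = 0.1147
x1 ∨ x2 = a + b − a·b on (0.2600, 0.4800) = 0.6152
((x2 ∧ ¬x3) ∧ (x1 ∨ x3)) ∨ (x1 ∨ x2) = a + b − a·b on (0.1147, 0.6152) = 0.6593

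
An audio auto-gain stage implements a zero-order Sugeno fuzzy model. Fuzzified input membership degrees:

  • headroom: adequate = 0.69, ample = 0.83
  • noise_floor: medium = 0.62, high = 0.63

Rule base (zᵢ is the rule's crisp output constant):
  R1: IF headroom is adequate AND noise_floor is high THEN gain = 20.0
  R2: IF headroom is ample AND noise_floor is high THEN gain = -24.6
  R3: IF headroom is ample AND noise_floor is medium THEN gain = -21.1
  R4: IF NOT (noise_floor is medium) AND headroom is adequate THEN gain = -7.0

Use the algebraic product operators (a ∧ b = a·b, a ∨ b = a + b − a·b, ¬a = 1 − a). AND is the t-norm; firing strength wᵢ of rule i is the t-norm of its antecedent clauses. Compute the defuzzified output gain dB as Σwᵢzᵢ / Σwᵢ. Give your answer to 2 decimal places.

-9.72

R1 (z=20.0): adequate=0.69, high=0.63; AND[a·b] → w = 0.4347
R2 (z=-24.6): ample=0.83, high=0.63; AND[a·b] → w = 0.5229
R3 (z=-21.1): ample=0.83, medium=0.62; AND[a·b] → w = 0.5146
R4 (z=-7.0): ¬medium=1−0.62=0.38, adequate=0.69; AND[a·b] → w = 0.2622
Weighted average = (0.4347·20.0 + 0.5229·-24.6 + 0.5146·-21.1 + 0.2622·-7.0) / (0.4347 + 0.5229 + 0.5146 + 0.2622)
  = -16.8628 / 1.7344 = -9.72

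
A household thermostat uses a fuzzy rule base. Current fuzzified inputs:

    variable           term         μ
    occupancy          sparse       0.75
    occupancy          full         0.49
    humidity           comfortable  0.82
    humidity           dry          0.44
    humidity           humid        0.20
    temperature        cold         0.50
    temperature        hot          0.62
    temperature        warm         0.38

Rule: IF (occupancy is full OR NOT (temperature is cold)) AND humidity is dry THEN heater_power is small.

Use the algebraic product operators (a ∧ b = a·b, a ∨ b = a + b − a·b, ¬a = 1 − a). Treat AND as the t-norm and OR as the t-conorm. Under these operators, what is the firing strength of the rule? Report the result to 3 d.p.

0.328

firing strength: (full=0.49 OR ¬cold=1−0.50=0.50) = 0.7450; AND[a·b] with dry=0.44 → w = 0.3278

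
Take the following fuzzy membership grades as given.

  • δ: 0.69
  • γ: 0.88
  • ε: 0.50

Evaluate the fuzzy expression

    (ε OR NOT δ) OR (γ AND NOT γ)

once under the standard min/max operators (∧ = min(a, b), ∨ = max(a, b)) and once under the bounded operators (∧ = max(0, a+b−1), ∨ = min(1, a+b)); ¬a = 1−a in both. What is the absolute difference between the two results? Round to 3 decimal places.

0.310

Under standard min/max:
  NOT δ = 1 − 0.69 = 0.31
  ε OR NOT δ = max(a, b) on (0.50, 0.31) = 0.50
  NOT γ = 1 − 0.88 = 0.12
  γ AND NOT γ = min(a, b) on (0.88, 0.12) = 0.12
  (ε OR NOT δ) OR (γ AND NOT γ) = max(a, b) on (0.50, 0.12) = 0.50
  → value = 0.5000
Under bounded:
  NOT δ = 1 − 0.69 = 0.31
  ε OR NOT δ = min(1, a+b) on (0.50, 0.31) = 0.81
  NOT γ = 1 − 0.88 = 0.12
  γ AND NOT γ = max(0, a+b−1) on (0.88, 0.12) = 0.00
  (ε OR NOT δ) OR (γ AND NOT γ) = min(1, a+b) on (0.81, 0.00) = 0.81
  → value = 0.8100
|0.5000 − 0.8100| = 0.310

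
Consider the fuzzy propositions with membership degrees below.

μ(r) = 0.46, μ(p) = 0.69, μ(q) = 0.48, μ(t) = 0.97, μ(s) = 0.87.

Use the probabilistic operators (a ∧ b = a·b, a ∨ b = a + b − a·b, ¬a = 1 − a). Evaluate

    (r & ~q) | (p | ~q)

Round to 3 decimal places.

~q = 1 − 0.4800 = 0.5200
r & ~q = a·b on (0.4600, 0.5200) = 0.2392
~q = 1 − 0.4800 = 0.5200
p | ~q = a + b − a·b on (0.6900, 0.5200) = 0.8512
(r & ~q) | (p | ~q) = a + b − a·b on (0.2392, 0.8512) = 0.8868

0.887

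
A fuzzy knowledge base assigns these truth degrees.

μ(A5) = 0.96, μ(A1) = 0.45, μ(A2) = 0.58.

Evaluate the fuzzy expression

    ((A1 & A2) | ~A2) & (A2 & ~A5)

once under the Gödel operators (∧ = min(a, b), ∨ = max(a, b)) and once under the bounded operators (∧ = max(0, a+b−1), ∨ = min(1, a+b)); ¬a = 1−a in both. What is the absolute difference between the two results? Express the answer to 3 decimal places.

Under Gödel:
  A1 & A2 = min(a, b) on (0.45, 0.58) = 0.45
  ~A2 = 1 − 0.58 = 0.42
  (A1 & A2) | ~A2 = max(a, b) on (0.45, 0.42) = 0.45
  ~A5 = 1 − 0.96 = 0.04
  A2 & ~A5 = min(a, b) on (0.58, 0.04) = 0.04
  ((A1 & A2) | ~A2) & (A2 & ~A5) = min(a, b) on (0.45, 0.04) = 0.04
  → value = 0.0400
Under bounded:
  A1 & A2 = max(0, a+b−1) on (0.45, 0.58) = 0.03
  ~A2 = 1 − 0.58 = 0.42
  (A1 & A2) | ~A2 = min(1, a+b) on (0.03, 0.42) = 0.45
  ~A5 = 1 − 0.96 = 0.04
  A2 & ~A5 = max(0, a+b−1) on (0.58, 0.04) = 0.00
  ((A1 & A2) | ~A2) & (A2 & ~A5) = max(0, a+b−1) on (0.45, 0.00) = 0.00
  → value = 0.0000
|0.0400 − 0.0000| = 0.040

0.040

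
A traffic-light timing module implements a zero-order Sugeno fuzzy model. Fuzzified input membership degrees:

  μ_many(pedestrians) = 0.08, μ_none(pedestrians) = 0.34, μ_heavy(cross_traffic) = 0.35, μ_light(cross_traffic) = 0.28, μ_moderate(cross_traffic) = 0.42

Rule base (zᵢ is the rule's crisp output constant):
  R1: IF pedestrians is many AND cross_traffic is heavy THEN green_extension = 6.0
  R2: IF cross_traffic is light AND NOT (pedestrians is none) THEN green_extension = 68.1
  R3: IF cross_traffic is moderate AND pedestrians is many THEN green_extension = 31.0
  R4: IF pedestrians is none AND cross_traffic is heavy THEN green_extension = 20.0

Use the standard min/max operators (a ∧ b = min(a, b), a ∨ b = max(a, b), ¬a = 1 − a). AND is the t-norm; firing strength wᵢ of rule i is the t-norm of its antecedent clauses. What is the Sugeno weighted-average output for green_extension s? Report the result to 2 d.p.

R1 (z=6.0): many=0.08, heavy=0.35; AND[min(a, b)] → w = 0.08
R2 (z=68.1): light=0.28, ¬none=1−0.34=0.66; AND[min(a, b)] → w = 0.28
R3 (z=31.0): moderate=0.42, many=0.08; AND[min(a, b)] → w = 0.08
R4 (z=20.0): none=0.34, heavy=0.35; AND[min(a, b)] → w = 0.34
Weighted average = (0.08·6.0 + 0.28·68.1 + 0.08·31.0 + 0.34·20.0) / (0.08 + 0.28 + 0.08 + 0.34)
  = 28.8280 / 0.7800 = 36.96

36.96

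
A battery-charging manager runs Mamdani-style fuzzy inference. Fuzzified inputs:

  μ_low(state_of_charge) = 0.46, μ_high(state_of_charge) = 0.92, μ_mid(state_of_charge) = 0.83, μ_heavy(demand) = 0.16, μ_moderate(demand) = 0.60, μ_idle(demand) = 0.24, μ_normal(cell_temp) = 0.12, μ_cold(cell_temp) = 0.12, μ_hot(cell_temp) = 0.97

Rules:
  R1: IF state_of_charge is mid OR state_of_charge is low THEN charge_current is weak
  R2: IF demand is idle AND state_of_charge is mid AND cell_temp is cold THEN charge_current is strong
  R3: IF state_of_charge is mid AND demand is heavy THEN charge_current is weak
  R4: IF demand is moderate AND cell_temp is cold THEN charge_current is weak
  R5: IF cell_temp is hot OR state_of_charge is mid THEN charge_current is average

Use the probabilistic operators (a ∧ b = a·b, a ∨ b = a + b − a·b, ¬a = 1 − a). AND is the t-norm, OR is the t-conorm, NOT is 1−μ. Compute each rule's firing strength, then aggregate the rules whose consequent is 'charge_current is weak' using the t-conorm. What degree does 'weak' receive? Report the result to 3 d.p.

R1: mid=0.83, low=0.46; OR[a + b − a·b] → w = 0.9082
R2: idle=0.24, mid=0.83, cold=0.12; AND[a·b] → w = 0.0239
R3: mid=0.83, heavy=0.16; AND[a·b] → w = 0.1328
R4: moderate=0.60, cold=0.12; AND[a·b] → w = 0.0720
R5: hot=0.97, mid=0.83; OR[a + b − a·b] → w = 0.9949
Rules with consequent 'weak': {R1, R3, R4} → strengths 0.9082, 0.1328, 0.0720
Aggregate via t-conorm [a + b − a·b]: 0.9261

0.926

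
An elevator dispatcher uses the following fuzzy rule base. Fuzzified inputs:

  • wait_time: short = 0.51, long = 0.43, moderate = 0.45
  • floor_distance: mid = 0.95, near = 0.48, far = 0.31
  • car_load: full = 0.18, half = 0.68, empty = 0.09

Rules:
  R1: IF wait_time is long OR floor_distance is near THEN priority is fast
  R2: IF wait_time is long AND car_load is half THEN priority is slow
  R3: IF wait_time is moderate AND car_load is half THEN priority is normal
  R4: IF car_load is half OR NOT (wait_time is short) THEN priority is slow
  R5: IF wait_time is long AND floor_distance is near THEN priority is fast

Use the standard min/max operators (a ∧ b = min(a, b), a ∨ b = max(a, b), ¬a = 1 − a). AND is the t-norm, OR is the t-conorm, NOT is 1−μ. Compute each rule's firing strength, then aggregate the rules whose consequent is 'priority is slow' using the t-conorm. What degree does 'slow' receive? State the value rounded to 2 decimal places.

R1: long=0.43, near=0.48; OR[max(a, b)] → w = 0.48
R2: long=0.43, half=0.68; AND[min(a, b)] → w = 0.43
R3: moderate=0.45, half=0.68; AND[min(a, b)] → w = 0.45
R4: half=0.68, ¬short=1−0.51=0.49; OR[max(a, b)] → w = 0.68
R5: long=0.43, near=0.48; AND[min(a, b)] → w = 0.43
Rules with consequent 'slow': {R2, R4} → strengths 0.43, 0.68
Aggregate via t-conorm [max(a, b)]: 0.68

0.68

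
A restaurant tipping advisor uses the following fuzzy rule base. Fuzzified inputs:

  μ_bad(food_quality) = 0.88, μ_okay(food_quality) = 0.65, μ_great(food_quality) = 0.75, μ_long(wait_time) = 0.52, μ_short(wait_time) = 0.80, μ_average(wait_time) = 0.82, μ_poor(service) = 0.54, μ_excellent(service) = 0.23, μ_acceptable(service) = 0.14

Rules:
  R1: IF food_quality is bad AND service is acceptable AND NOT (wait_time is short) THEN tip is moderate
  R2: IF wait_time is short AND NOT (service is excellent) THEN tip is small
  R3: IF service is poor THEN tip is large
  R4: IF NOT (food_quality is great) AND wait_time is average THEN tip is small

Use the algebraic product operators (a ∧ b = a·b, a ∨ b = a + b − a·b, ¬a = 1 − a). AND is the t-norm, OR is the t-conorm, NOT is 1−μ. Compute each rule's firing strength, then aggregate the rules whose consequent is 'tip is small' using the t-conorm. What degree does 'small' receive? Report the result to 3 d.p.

0.695

R1: bad=0.88, acceptable=0.14, ¬short=1−0.80=0.20; AND[a·b] → w = 0.0246
R2: short=0.80, ¬excellent=1−0.23=0.77; AND[a·b] → w = 0.6160
R3: poor=0.54 → w = 0.5400
R4: ¬great=1−0.75=0.25, average=0.82; AND[a·b] → w = 0.2050
Rules with consequent 'small': {R2, R4} → strengths 0.6160, 0.2050
Aggregate via t-conorm [a + b − a·b]: 0.6947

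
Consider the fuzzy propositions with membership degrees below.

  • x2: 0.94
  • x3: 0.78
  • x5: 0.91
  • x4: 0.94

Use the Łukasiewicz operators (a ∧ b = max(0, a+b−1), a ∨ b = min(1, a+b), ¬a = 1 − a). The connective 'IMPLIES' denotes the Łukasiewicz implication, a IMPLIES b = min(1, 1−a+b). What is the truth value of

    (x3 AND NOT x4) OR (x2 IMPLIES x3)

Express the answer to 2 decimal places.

0.84

NOT x4 = 1 − 0.94 = 0.06
x3 AND NOT x4 = max(0, a+b−1) on (0.78, 0.06) = 0.00
x2 IMPLIES x3  [Łukasiewicz: min(1, 1−a+b)] with a=0.94, b=0.78 → 0.84
(x3 AND NOT x4) OR (x2 IMPLIES x3) = min(1, a+b) on (0.00, 0.84) = 0.84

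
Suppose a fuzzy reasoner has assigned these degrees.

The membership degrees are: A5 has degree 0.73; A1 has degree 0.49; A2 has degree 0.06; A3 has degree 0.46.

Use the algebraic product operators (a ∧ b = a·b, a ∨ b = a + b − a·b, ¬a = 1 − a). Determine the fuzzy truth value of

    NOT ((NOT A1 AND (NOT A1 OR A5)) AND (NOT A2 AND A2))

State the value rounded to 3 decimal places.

0.975

NOT A1 = 1 − 0.4900 = 0.5100
NOT A1 = 1 − 0.4900 = 0.5100
NOT A1 OR A5 = a + b − a·b on (0.5100, 0.7300) = 0.8677
NOT A1 AND (NOT A1 OR A5) = a·b on (0.5100, 0.8677) = 0.4425
NOT A2 = 1 − 0.0600 = 0.9400
NOT A2 AND A2 = a·b on (0.9400, 0.0600) = 0.0564
(NOT A1 AND (NOT A1 OR A5)) AND (NOT A2 AND A2) = a·b on (0.4425, 0.0564) = 0.0250
NOT ((NOT A1 AND (NOT A1 OR A5)) AND (NOT A2 AND A2)) = 1 − 0.0250 = 0.9750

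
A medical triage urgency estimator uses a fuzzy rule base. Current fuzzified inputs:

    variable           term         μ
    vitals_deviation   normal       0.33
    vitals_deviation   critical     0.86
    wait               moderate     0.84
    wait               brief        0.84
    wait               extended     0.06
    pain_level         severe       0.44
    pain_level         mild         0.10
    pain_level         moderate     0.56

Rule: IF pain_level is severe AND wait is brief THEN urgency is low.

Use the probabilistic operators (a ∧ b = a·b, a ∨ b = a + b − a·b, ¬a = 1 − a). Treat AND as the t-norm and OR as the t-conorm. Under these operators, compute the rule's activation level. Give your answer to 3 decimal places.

0.370

firing strength: severe=0.44, brief=0.84; AND[a·b] → w = 0.3696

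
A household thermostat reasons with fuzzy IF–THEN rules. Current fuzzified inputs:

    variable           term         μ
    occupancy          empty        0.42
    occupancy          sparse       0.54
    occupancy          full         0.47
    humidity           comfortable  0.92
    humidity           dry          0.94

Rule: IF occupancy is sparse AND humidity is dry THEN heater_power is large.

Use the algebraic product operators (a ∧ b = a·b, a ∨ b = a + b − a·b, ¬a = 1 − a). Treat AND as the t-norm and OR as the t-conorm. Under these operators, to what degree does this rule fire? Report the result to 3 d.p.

firing strength: sparse=0.54, dry=0.94; AND[a·b] → w = 0.5076

0.508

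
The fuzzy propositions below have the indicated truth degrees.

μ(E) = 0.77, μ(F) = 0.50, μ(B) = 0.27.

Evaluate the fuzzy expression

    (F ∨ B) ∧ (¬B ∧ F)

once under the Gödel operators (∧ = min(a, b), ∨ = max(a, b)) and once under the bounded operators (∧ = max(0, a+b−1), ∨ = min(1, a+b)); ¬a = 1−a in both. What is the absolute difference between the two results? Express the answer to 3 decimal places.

0.500

Under Gödel:
  F ∨ B = max(a, b) on (0.50, 0.27) = 0.50
  ¬B = 1 − 0.27 = 0.73
  ¬B ∧ F = min(a, b) on (0.73, 0.50) = 0.50
  (F ∨ B) ∧ (¬B ∧ F) = min(a, b) on (0.50, 0.50) = 0.50
  → value = 0.5000
Under bounded:
  F ∨ B = min(1, a+b) on (0.50, 0.27) = 0.77
  ¬B = 1 − 0.27 = 0.73
  ¬B ∧ F = max(0, a+b−1) on (0.73, 0.50) = 0.23
  (F ∨ B) ∧ (¬B ∧ F) = max(0, a+b−1) on (0.77, 0.23) = 0.00
  → value = 0.0000
|0.5000 − 0.0000| = 0.500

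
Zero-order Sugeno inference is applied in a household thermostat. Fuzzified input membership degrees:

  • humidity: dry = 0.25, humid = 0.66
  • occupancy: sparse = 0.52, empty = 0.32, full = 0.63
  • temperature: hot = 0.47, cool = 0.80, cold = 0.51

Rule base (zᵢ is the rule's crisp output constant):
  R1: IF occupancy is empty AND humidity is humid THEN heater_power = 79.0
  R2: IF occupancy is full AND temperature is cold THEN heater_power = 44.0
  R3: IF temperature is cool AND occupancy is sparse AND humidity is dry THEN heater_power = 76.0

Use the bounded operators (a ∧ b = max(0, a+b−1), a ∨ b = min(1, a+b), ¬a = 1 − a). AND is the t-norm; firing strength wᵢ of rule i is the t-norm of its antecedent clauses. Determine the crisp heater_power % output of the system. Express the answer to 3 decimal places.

44.000

R1 (z=79.0): empty=0.32, humid=0.66; AND[max(0, a+b−1)] → w = 0.00
R2 (z=44.0): full=0.63, cold=0.51; AND[max(0, a+b−1)] → w = 0.14
R3 (z=76.0): cool=0.80, sparse=0.52, dry=0.25; AND[max(0, a+b−1)] → w = 0.00
Weighted average = (0.00·79.0 + 0.14·44.0 + 0.00·76.0) / (0.00 + 0.14 + 0.00)
  = 6.1600 / 0.1400 = 44.000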